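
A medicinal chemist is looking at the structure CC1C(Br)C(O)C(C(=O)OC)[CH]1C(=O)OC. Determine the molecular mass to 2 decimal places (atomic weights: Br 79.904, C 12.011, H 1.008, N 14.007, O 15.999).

295.13 g/mol

First, the molecular formula is C10H15BrO5 (counting implicit H from valence).
  Br: 1 × 79.904 = 79.904
  C: 10 × 12.011 = 120.110
  H: 15 × 1.008 = 15.120
  O: 5 × 15.999 = 79.995
Sum: 1×79.904 + 10×12.011 + 15×1.008 + 5×15.999 = 295.129 → 295.13 g/mol.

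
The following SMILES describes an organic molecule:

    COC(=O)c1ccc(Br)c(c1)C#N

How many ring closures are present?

In SMILES, each pair of matching ring-closure digits denotes one ring-closing bond; the number of such bonds equals the number of independent rings.
Ring-closure bonds here: 1.

1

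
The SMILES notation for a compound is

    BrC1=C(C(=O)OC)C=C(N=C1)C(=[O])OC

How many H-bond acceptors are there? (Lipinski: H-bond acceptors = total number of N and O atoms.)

5

N atoms: 1; O atoms: 4.
Lipinski HBA = 1 + 4 = 5.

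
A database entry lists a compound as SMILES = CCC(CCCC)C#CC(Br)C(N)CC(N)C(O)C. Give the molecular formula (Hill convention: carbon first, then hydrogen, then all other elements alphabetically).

C15H29BrN2O

Walk through each heavy atom and fill implicit hydrogens from standard valence (C 4, N 3, O 2, S 2, halogen 1):
  atom 1: C, bond orders sum to 1 (valence 4) → 3 H
  atom 2: C, bond orders sum to 2 (valence 4) → 2 H
  atom 3: C, bond orders sum to 3 (valence 4) → 1 H
  atom 4: C, bond orders sum to 2 (valence 4) → 2 H
  atom 5: C, bond orders sum to 2 (valence 4) → 2 H
  atom 6: C, bond orders sum to 2 (valence 4) → 2 H
  atom 7: C, bond orders sum to 1 (valence 4) → 3 H
  atom 8: C, bond orders sum to 4 (valence 4) → 0 H
  atom 9: C, bond orders sum to 4 (valence 4) → 0 H
  atom 10: C, bond orders sum to 3 (valence 4) → 1 H
  atom 11: Br (halogen, monovalent) → 0 H
  atom 12: C, bond orders sum to 3 (valence 4) → 1 H
  atom 13: N, bond orders sum to 1 (valence 3) → 2 H
  atom 14: C, bond orders sum to 2 (valence 4) → 2 H
  atom 15: C, bond orders sum to 3 (valence 4) → 1 H
  atom 16: N, bond orders sum to 1 (valence 3) → 2 H
  atom 17: C, bond orders sum to 3 (valence 4) → 1 H
  atom 18: O, bond orders sum to 1 (valence 2) → 1 H
  atom 19: C, bond orders sum to 1 (valence 4) → 3 H
Totals → C:15, H:29, Br:1, N:2, O:1.
In Hill order: C15H29BrN2O.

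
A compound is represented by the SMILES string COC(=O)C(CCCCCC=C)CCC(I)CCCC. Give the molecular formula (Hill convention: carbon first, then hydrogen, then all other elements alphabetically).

C17H31IO2

Walk through each heavy atom and fill implicit hydrogens from standard valence (C 4, N 3, O 2, S 2, halogen 1):
  atom 1: C, bond orders sum to 1 (valence 4) → 3 H
  atom 2: O, bond orders sum to 2 (valence 2) → 0 H
  atom 3: C, bond orders sum to 4 (valence 4) → 0 H
  atom 4: O, bond orders sum to 2 (valence 2) → 0 H
  atom 5: C, bond orders sum to 3 (valence 4) → 1 H
  atom 6: C, bond orders sum to 2 (valence 4) → 2 H
  atom 7: C, bond orders sum to 2 (valence 4) → 2 H
  atom 8: C, bond orders sum to 2 (valence 4) → 2 H
  atom 9: C, bond orders sum to 2 (valence 4) → 2 H
  atom 10: C, bond orders sum to 2 (valence 4) → 2 H
  atom 11: C, bond orders sum to 3 (valence 4) → 1 H
  atom 12: C, bond orders sum to 2 (valence 4) → 2 H
  atom 13: C, bond orders sum to 2 (valence 4) → 2 H
  atom 14: C, bond orders sum to 2 (valence 4) → 2 H
  atom 15: C, bond orders sum to 3 (valence 4) → 1 H
  atom 16: I (halogen, monovalent) → 0 H
  atom 17: C, bond orders sum to 2 (valence 4) → 2 H
  atom 18: C, bond orders sum to 2 (valence 4) → 2 H
  atom 19: C, bond orders sum to 2 (valence 4) → 2 H
  atom 20: C, bond orders sum to 1 (valence 4) → 3 H
Totals → C:17, H:31, I:1, O:2.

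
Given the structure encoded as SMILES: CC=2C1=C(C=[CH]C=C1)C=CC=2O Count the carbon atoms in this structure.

Count every carbon token in the SMILES (each C, including those in ring-closure positions and inside branches).
Carbon count: 11.

11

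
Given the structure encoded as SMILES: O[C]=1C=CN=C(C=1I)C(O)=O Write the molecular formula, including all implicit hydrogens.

C6H4INO3

Walk through each heavy atom and fill implicit hydrogens from standard valence (C 4, N 3, O 2, S 2, halogen 1):
  atom 1: O, bond orders sum to 1 (valence 2) → 1 H
  atom 2: C with explicit H count 0
  atom 3: C, bond orders sum to 3 (valence 4) → 1 H
  atom 4: C, bond orders sum to 3 (valence 4) → 1 H
  atom 5: N, bond orders sum to 3 (valence 3) → 0 H
  atom 6: C, bond orders sum to 4 (valence 4) → 0 H
  atom 7: C, bond orders sum to 4 (valence 4) → 0 H
  atom 8: I (halogen, monovalent) → 0 H
  atom 9: C, bond orders sum to 4 (valence 4) → 0 H
  atom 10: O, bond orders sum to 1 (valence 2) → 1 H
  atom 11: O, bond orders sum to 2 (valence 2) → 0 H
Totals → C:6, H:4, I:1, N:1, O:3.
In Hill order: C6H4INO3.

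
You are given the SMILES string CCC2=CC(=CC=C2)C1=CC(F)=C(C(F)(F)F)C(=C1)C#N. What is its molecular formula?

C16H11F4N

Walk through each heavy atom and fill implicit hydrogens from standard valence (C 4, N 3, O 2, S 2, halogen 1):
  atom 1: C, bond orders sum to 1 (valence 4) → 3 H
  atom 2: C, bond orders sum to 2 (valence 4) → 2 H
  atom 3: C, bond orders sum to 4 (valence 4) → 0 H
  atom 4: C, bond orders sum to 3 (valence 4) → 1 H
  atom 5: C, bond orders sum to 4 (valence 4) → 0 H
  atom 6: C, bond orders sum to 3 (valence 4) → 1 H
  atom 7: C, bond orders sum to 3 (valence 4) → 1 H
  atom 8: C, bond orders sum to 3 (valence 4) → 1 H
  atom 9: C, bond orders sum to 4 (valence 4) → 0 H
  atom 10: C, bond orders sum to 3 (valence 4) → 1 H
  atom 11: C, bond orders sum to 4 (valence 4) → 0 H
  atom 12: F (halogen, monovalent) → 0 H
  atom 13: C, bond orders sum to 4 (valence 4) → 0 H
  atom 14: C, bond orders sum to 4 (valence 4) → 0 H
  atom 15: F (halogen, monovalent) → 0 H
  atom 16: F (halogen, monovalent) → 0 H
  atom 17: F (halogen, monovalent) → 0 H
  atom 18: C, bond orders sum to 4 (valence 4) → 0 H
  atom 19: C, bond orders sum to 3 (valence 4) → 1 H
  atom 20: C, bond orders sum to 4 (valence 4) → 0 H
  atom 21: N, bond orders sum to 3 (valence 3) → 0 H
Totals → C:16, H:11, F:4, N:1.
In Hill order: C16H11F4N.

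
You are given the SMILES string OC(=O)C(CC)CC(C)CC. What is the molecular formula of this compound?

C9H18O2

Walk through each heavy atom and fill implicit hydrogens from standard valence (C 4, N 3, O 2, S 2, halogen 1):
  atom 1: O, bond orders sum to 1 (valence 2) → 1 H
  atom 2: C, bond orders sum to 4 (valence 4) → 0 H
  atom 3: O, bond orders sum to 2 (valence 2) → 0 H
  atom 4: C, bond orders sum to 3 (valence 4) → 1 H
  atom 5: C, bond orders sum to 2 (valence 4) → 2 H
  atom 6: C, bond orders sum to 1 (valence 4) → 3 H
  atom 7: C, bond orders sum to 2 (valence 4) → 2 H
  atom 8: C, bond orders sum to 3 (valence 4) → 1 H
  atom 9: C, bond orders sum to 1 (valence 4) → 3 H
  atom 10: C, bond orders sum to 2 (valence 4) → 2 H
  atom 11: C, bond orders sum to 1 (valence 4) → 3 H
Totals → C:9, H:18, O:2.
In Hill order: C9H18O2.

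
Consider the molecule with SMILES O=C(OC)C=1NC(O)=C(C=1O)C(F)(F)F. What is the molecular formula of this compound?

C7H6F3NO4

Walk through each heavy atom and fill implicit hydrogens from standard valence (C 4, N 3, O 2, S 2, halogen 1):
  atom 1: O, bond orders sum to 2 (valence 2) → 0 H
  atom 2: C, bond orders sum to 4 (valence 4) → 0 H
  atom 3: O, bond orders sum to 2 (valence 2) → 0 H
  atom 4: C, bond orders sum to 1 (valence 4) → 3 H
  atom 5: C, bond orders sum to 4 (valence 4) → 0 H
  atom 6: N, bond orders sum to 2 (valence 3) → 1 H
  atom 7: C, bond orders sum to 4 (valence 4) → 0 H
  atom 8: O, bond orders sum to 1 (valence 2) → 1 H
  atom 9: C, bond orders sum to 4 (valence 4) → 0 H
  atom 10: C, bond orders sum to 4 (valence 4) → 0 H
  atom 11: O, bond orders sum to 1 (valence 2) → 1 H
  atom 12: C, bond orders sum to 4 (valence 4) → 0 H
  atom 13: F (halogen, monovalent) → 0 H
  atom 14: F (halogen, monovalent) → 0 H
  atom 15: F (halogen, monovalent) → 0 H
Totals → C:7, H:6, F:3, N:1, O:4.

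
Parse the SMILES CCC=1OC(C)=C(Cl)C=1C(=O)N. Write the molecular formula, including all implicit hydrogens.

C8H10ClNO2

Walk through each heavy atom and fill implicit hydrogens from standard valence (C 4, N 3, O 2, S 2, halogen 1):
  atom 1: C, bond orders sum to 1 (valence 4) → 3 H
  atom 2: C, bond orders sum to 2 (valence 4) → 2 H
  atom 3: C, bond orders sum to 4 (valence 4) → 0 H
  atom 4: O, bond orders sum to 2 (valence 2) → 0 H
  atom 5: C, bond orders sum to 4 (valence 4) → 0 H
  atom 6: C, bond orders sum to 1 (valence 4) → 3 H
  atom 7: C, bond orders sum to 4 (valence 4) → 0 H
  atom 8: Cl (halogen, monovalent) → 0 H
  atom 9: C, bond orders sum to 4 (valence 4) → 0 H
  atom 10: C, bond orders sum to 4 (valence 4) → 0 H
  atom 11: O, bond orders sum to 2 (valence 2) → 0 H
  atom 12: N, bond orders sum to 1 (valence 3) → 2 H
Totals → C:8, H:10, Cl:1, N:1, O:2.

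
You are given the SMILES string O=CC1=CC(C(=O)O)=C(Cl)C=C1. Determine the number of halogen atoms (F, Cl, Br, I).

1

Halogen atoms appear at heavy-atom position 10 (1×Cl).
Other groups present: 1 aldehyde, 1 carboxylic acid.
Halogen count: 1.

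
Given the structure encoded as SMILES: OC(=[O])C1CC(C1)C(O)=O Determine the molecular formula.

Walk through each heavy atom and fill implicit hydrogens from standard valence (C 4, N 3, O 2, S 2, halogen 1):
  atom 1: O, bond orders sum to 1 (valence 2) → 1 H
  atom 2: C, bond orders sum to 4 (valence 4) → 0 H
  atom 3: O with explicit H count 0
  atom 4: C, bond orders sum to 3 (valence 4) → 1 H
  atom 5: C, bond orders sum to 2 (valence 4) → 2 H
  atom 6: C, bond orders sum to 3 (valence 4) → 1 H
  atom 7: C, bond orders sum to 2 (valence 4) → 2 H
  atom 8: C, bond orders sum to 4 (valence 4) → 0 H
  atom 9: O, bond orders sum to 1 (valence 2) → 1 H
  atom 10: O, bond orders sum to 2 (valence 2) → 0 H
Totals → C:6, H:8, O:4.
In Hill order: C6H8O4.

C6H8O4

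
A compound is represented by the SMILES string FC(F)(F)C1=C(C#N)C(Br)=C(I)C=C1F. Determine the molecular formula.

C8HBrF4IN

Walk through each heavy atom and fill implicit hydrogens from standard valence (C 4, N 3, O 2, S 2, halogen 1):
  atom 1: F (halogen, monovalent) → 0 H
  atom 2: C, bond orders sum to 4 (valence 4) → 0 H
  atom 3: F (halogen, monovalent) → 0 H
  atom 4: F (halogen, monovalent) → 0 H
  atom 5: C, bond orders sum to 4 (valence 4) → 0 H
  atom 6: C, bond orders sum to 4 (valence 4) → 0 H
  atom 7: C, bond orders sum to 4 (valence 4) → 0 H
  atom 8: N, bond orders sum to 3 (valence 3) → 0 H
  atom 9: C, bond orders sum to 4 (valence 4) → 0 H
  atom 10: Br (halogen, monovalent) → 0 H
  atom 11: C, bond orders sum to 4 (valence 4) → 0 H
  atom 12: I (halogen, monovalent) → 0 H
  atom 13: C, bond orders sum to 3 (valence 4) → 1 H
  atom 14: C, bond orders sum to 4 (valence 4) → 0 H
  atom 15: F (halogen, monovalent) → 0 H
Totals → C:8, H:1, Br:1, F:4, I:1, N:1.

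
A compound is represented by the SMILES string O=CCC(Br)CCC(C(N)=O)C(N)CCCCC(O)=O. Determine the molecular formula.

Walk through each heavy atom and fill implicit hydrogens from standard valence (C 4, N 3, O 2, S 2, halogen 1):
  atom 1: O, bond orders sum to 2 (valence 2) → 0 H
  atom 2: C, bond orders sum to 3 (valence 4) → 1 H
  atom 3: C, bond orders sum to 2 (valence 4) → 2 H
  atom 4: C, bond orders sum to 3 (valence 4) → 1 H
  atom 5: Br (halogen, monovalent) → 0 H
  atom 6: C, bond orders sum to 2 (valence 4) → 2 H
  atom 7: C, bond orders sum to 2 (valence 4) → 2 H
  atom 8: C, bond orders sum to 3 (valence 4) → 1 H
  atom 9: C, bond orders sum to 4 (valence 4) → 0 H
  atom 10: N, bond orders sum to 1 (valence 3) → 2 H
  atom 11: O, bond orders sum to 2 (valence 2) → 0 H
  atom 12: C, bond orders sum to 3 (valence 4) → 1 H
  atom 13: N, bond orders sum to 1 (valence 3) → 2 H
  atom 14: C, bond orders sum to 2 (valence 4) → 2 H
  atom 15: C, bond orders sum to 2 (valence 4) → 2 H
  atom 16: C, bond orders sum to 2 (valence 4) → 2 H
  atom 17: C, bond orders sum to 2 (valence 4) → 2 H
  atom 18: C, bond orders sum to 4 (valence 4) → 0 H
  atom 19: O, bond orders sum to 1 (valence 2) → 1 H
  atom 20: O, bond orders sum to 2 (valence 2) → 0 H
Totals → C:13, H:23, Br:1, N:2, O:4.
In Hill order: C13H23BrN2O4.

C13H23BrN2O4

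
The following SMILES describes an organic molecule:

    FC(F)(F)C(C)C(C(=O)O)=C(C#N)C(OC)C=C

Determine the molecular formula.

Walk through each heavy atom and fill implicit hydrogens from standard valence (C 4, N 3, O 2, S 2, halogen 1):
  atom 1: F (halogen, monovalent) → 0 H
  atom 2: C, bond orders sum to 4 (valence 4) → 0 H
  atom 3: F (halogen, monovalent) → 0 H
  atom 4: F (halogen, monovalent) → 0 H
  atom 5: C, bond orders sum to 3 (valence 4) → 1 H
  atom 6: C, bond orders sum to 1 (valence 4) → 3 H
  atom 7: C, bond orders sum to 4 (valence 4) → 0 H
  atom 8: C, bond orders sum to 4 (valence 4) → 0 H
  atom 9: O, bond orders sum to 2 (valence 2) → 0 H
  atom 10: O, bond orders sum to 1 (valence 2) → 1 H
  atom 11: C, bond orders sum to 4 (valence 4) → 0 H
  atom 12: C, bond orders sum to 4 (valence 4) → 0 H
  atom 13: N, bond orders sum to 3 (valence 3) → 0 H
  atom 14: C, bond orders sum to 3 (valence 4) → 1 H
  atom 15: O, bond orders sum to 2 (valence 2) → 0 H
  atom 16: C, bond orders sum to 1 (valence 4) → 3 H
  atom 17: C, bond orders sum to 3 (valence 4) → 1 H
  atom 18: C, bond orders sum to 2 (valence 4) → 2 H
Totals → C:11, H:12, F:3, N:1, O:3.
In Hill order: C11H12F3NO3.

C11H12F3NO3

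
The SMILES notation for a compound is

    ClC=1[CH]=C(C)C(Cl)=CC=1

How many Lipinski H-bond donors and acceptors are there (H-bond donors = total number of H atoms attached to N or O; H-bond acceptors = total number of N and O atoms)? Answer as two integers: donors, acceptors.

0, 0

Donors: find every N or O and count the H atoms it carries.
  (no N or O atoms present)
Lipinski HBD = 0.
Acceptors: N atoms = 0, O atoms = 0 → HBA = 0.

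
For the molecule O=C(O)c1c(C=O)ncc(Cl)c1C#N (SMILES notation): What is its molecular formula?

C8H3ClN2O3

Walk through each heavy atom and fill implicit hydrogens from standard valence (C 4, N 3, O 2, S 2, halogen 1); for lowercase aromatic atoms, an aromatic c carries 1 H when it has two neighbours and 0 H with three, and aromatic n carries 0 H:
  atom 1: O, bond orders sum to 2 (valence 2) → 0 H
  atom 2: C, bond orders sum to 4 (valence 4) → 0 H
  atom 3: O, bond orders sum to 1 (valence 2) → 1 H
  atom 4: aromatic c, 3 neighbours → 0 H
  atom 5: aromatic c, 3 neighbours → 0 H
  atom 6: C, bond orders sum to 3 (valence 4) → 1 H
  atom 7: O, bond orders sum to 2 (valence 2) → 0 H
  atom 8: aromatic n, 2 neighbours → 0 H
  atom 9: aromatic c, 2 neighbours → 1 H
  atom 10: aromatic c, 3 neighbours → 0 H
  atom 11: Cl (halogen, monovalent) → 0 H
  atom 12: aromatic c, 3 neighbours → 0 H
  atom 13: C, bond orders sum to 4 (valence 4) → 0 H
  atom 14: N, bond orders sum to 3 (valence 3) → 0 H
Totals → C:8, H:3, Cl:1, N:2, O:3.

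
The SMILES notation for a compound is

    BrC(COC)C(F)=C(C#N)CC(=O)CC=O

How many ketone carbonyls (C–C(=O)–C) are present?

The ketone motif appears at heavy-atom position 12 in the SMILES.
Other groups present: 1 aldehyde, 1 alkene, 1 ether, 1 nitrile.
Ketone count: 1.

1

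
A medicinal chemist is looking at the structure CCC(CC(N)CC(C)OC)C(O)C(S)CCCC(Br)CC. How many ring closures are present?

0

In SMILES, each pair of matching ring-closure digits denotes one ring-closing bond; the number of such bonds equals the number of independent rings.
Ring-closure bonds here: 0.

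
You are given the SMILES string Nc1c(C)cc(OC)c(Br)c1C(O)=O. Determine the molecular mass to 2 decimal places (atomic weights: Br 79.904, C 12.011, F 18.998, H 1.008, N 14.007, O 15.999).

First, the molecular formula is C9H10BrNO3 (counting implicit H from valence).
  Br: 1 × 79.904 = 79.904
  C: 9 × 12.011 = 108.099
  H: 10 × 1.008 = 10.080
  N: 1 × 14.007 = 14.007
  O: 3 × 15.999 = 47.997
Sum: 1×79.904 + 9×12.011 + 10×1.008 + 1×14.007 + 3×15.999 = 260.087 → 260.09 g/mol.

260.09 g/mol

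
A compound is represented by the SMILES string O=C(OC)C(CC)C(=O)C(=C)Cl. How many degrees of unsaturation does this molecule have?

Degree of unsaturation = (number of rings) + (number of π bonds).
Ring closures in the SMILES: 0.
π bonds: 3 double bonds (each 1 DoU) → 3 DoU from unsaturation.
Total DoU = 0 + 3 = 3.

3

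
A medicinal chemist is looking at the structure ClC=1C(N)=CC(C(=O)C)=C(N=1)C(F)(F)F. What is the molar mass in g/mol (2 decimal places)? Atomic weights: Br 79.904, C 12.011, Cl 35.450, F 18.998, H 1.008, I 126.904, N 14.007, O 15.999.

238.59 g/mol

First, the molecular formula is C8H6ClF3N2O (counting implicit H from valence).
  C: 8 × 12.011 = 96.088
  Cl: 1 × 35.450 = 35.450
  F: 3 × 18.998 = 56.994
  H: 6 × 1.008 = 6.048
  N: 2 × 14.007 = 28.014
  O: 1 × 15.999 = 15.999
Sum: 8×12.011 + 1×35.450 + 3×18.998 + 6×1.008 + 2×14.007 + 1×15.999 = 238.593 → 238.59 g/mol.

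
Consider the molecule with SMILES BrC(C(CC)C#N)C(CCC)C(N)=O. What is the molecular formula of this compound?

Walk through each heavy atom and fill implicit hydrogens from standard valence (C 4, N 3, O 2, S 2, halogen 1):
  atom 1: Br (halogen, monovalent) → 0 H
  atom 2: C, bond orders sum to 3 (valence 4) → 1 H
  atom 3: C, bond orders sum to 3 (valence 4) → 1 H
  atom 4: C, bond orders sum to 2 (valence 4) → 2 H
  atom 5: C, bond orders sum to 1 (valence 4) → 3 H
  atom 6: C, bond orders sum to 4 (valence 4) → 0 H
  atom 7: N, bond orders sum to 3 (valence 3) → 0 H
  atom 8: C, bond orders sum to 3 (valence 4) → 1 H
  atom 9: C, bond orders sum to 2 (valence 4) → 2 H
  atom 10: C, bond orders sum to 2 (valence 4) → 2 H
  atom 11: C, bond orders sum to 1 (valence 4) → 3 H
  atom 12: C, bond orders sum to 4 (valence 4) → 0 H
  atom 13: N, bond orders sum to 1 (valence 3) → 2 H
  atom 14: O, bond orders sum to 2 (valence 2) → 0 H
Totals → C:10, H:17, Br:1, N:2, O:1.

C10H17BrN2O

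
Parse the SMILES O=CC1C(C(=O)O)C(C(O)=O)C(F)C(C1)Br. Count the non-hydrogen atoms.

Every atom symbol written in the SMILES (organic subset) is one heavy atom; implicit H are not written.
Heavy atoms by element → Br:1, C:9, F:1, O:5.
Total: 16.

16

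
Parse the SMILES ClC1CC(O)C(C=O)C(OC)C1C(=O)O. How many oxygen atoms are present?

5

Scan the SMILES for O atoms (remember two-letter symbols like Cl and Br are single atoms).
Oxygen count: 5.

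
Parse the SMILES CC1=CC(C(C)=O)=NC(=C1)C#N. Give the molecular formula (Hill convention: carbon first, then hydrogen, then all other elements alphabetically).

C9H8N2O

Walk through each heavy atom and fill implicit hydrogens from standard valence (C 4, N 3, O 2, S 2, halogen 1):
  atom 1: C, bond orders sum to 1 (valence 4) → 3 H
  atom 2: C, bond orders sum to 4 (valence 4) → 0 H
  atom 3: C, bond orders sum to 3 (valence 4) → 1 H
  atom 4: C, bond orders sum to 4 (valence 4) → 0 H
  atom 5: C, bond orders sum to 4 (valence 4) → 0 H
  atom 6: C, bond orders sum to 1 (valence 4) → 3 H
  atom 7: O, bond orders sum to 2 (valence 2) → 0 H
  atom 8: N, bond orders sum to 3 (valence 3) → 0 H
  atom 9: C, bond orders sum to 4 (valence 4) → 0 H
  atom 10: C, bond orders sum to 3 (valence 4) → 1 H
  atom 11: C, bond orders sum to 4 (valence 4) → 0 H
  atom 12: N, bond orders sum to 3 (valence 3) → 0 H
Totals → C:9, H:8, N:2, O:1.
In Hill order: C9H8N2O.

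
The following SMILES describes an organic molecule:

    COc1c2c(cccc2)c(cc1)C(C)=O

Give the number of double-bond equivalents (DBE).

8

Molecular formula: C13H12O2.
DoU = (2C + 2 + N − H − X) / 2, where X is the halogen count and O/S are ignored.
    = (2·13 + 2 + 0 − 12 − 0) / 2 = 16 / 2 = 8.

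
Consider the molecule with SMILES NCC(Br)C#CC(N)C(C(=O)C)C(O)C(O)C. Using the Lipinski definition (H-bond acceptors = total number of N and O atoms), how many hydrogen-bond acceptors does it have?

5

N atoms: 2; O atoms: 3.
Lipinski HBA = 2 + 3 = 5.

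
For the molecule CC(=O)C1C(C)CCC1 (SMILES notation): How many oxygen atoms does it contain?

1

Scan the SMILES for O atoms (remember two-letter symbols like Cl and Br are single atoms).
Oxygen count: 1.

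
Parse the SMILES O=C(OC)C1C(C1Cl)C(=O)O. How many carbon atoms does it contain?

Count every carbon token in the SMILES (each C, including those in ring-closure positions and inside branches).
Carbon count: 6.

6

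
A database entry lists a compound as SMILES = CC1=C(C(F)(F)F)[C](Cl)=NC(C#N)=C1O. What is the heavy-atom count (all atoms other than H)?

15

Every atom symbol written in the SMILES (organic subset) is one heavy atom; implicit H are not written.
Heavy atoms by element → C:8, Cl:1, F:3, N:2, O:1.
Total: 15.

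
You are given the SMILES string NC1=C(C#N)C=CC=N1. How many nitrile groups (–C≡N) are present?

1

The nitrile motif appears at heavy-atom position 4 in the SMILES.
Other groups present: 1 primary amine.
Nitrile count: 1.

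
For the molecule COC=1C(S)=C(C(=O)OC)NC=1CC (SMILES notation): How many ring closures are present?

In SMILES, each pair of matching ring-closure digits denotes one ring-closing bond; the number of such bonds equals the number of independent rings.
Ring-closure bonds here: 1.

1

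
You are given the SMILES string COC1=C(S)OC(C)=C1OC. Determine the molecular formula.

Walk through each heavy atom and fill implicit hydrogens from standard valence (C 4, N 3, O 2, S 2, halogen 1):
  atom 1: C, bond orders sum to 1 (valence 4) → 3 H
  atom 2: O, bond orders sum to 2 (valence 2) → 0 H
  atom 3: C, bond orders sum to 4 (valence 4) → 0 H
  atom 4: C, bond orders sum to 4 (valence 4) → 0 H
  atom 5: S, bond orders sum to 1 (valence 2) → 1 H
  atom 6: O, bond orders sum to 2 (valence 2) → 0 H
  atom 7: C, bond orders sum to 4 (valence 4) → 0 H
  atom 8: C, bond orders sum to 1 (valence 4) → 3 H
  atom 9: C, bond orders sum to 4 (valence 4) → 0 H
  atom 10: O, bond orders sum to 2 (valence 2) → 0 H
  atom 11: C, bond orders sum to 1 (valence 4) → 3 H
Totals → C:7, H:10, O:3, S:1.

C7H10O3S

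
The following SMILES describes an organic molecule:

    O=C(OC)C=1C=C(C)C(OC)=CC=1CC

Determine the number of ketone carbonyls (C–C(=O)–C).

0

Scan the SMILES for the ketone motif — none present.
Groups that are present: 1 ester, 1 ether.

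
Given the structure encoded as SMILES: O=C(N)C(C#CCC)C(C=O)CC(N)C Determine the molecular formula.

Walk through each heavy atom and fill implicit hydrogens from standard valence (C 4, N 3, O 2, S 2, halogen 1):
  atom 1: O, bond orders sum to 2 (valence 2) → 0 H
  atom 2: C, bond orders sum to 4 (valence 4) → 0 H
  atom 3: N, bond orders sum to 1 (valence 3) → 2 H
  atom 4: C, bond orders sum to 3 (valence 4) → 1 H
  atom 5: C, bond orders sum to 4 (valence 4) → 0 H
  atom 6: C, bond orders sum to 4 (valence 4) → 0 H
  atom 7: C, bond orders sum to 2 (valence 4) → 2 H
  atom 8: C, bond orders sum to 1 (valence 4) → 3 H
  atom 9: C, bond orders sum to 3 (valence 4) → 1 H
  atom 10: C, bond orders sum to 3 (valence 4) → 1 H
  atom 11: O, bond orders sum to 2 (valence 2) → 0 H
  atom 12: C, bond orders sum to 2 (valence 4) → 2 H
  atom 13: C, bond orders sum to 3 (valence 4) → 1 H
  atom 14: N, bond orders sum to 1 (valence 3) → 2 H
  atom 15: C, bond orders sum to 1 (valence 4) → 3 H
Totals → C:11, H:18, N:2, O:2.

C11H18N2O2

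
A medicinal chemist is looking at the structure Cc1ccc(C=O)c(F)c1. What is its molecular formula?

Walk through each heavy atom and fill implicit hydrogens from standard valence (C 4, N 3, O 2, S 2, halogen 1); for lowercase aromatic atoms, an aromatic c carries 1 H when it has two neighbours and 0 H with three, and aromatic n carries 0 H:
  atom 1: C, bond orders sum to 1 (valence 4) → 3 H
  atom 2: aromatic c, 3 neighbours → 0 H
  atom 3: aromatic c, 2 neighbours → 1 H
  atom 4: aromatic c, 2 neighbours → 1 H
  atom 5: aromatic c, 3 neighbours → 0 H
  atom 6: C, bond orders sum to 3 (valence 4) → 1 H
  atom 7: O, bond orders sum to 2 (valence 2) → 0 H
  atom 8: aromatic c, 3 neighbours → 0 H
  atom 9: F (halogen, monovalent) → 0 H
  atom 10: aromatic c, 2 neighbours → 1 H
Totals → C:8, H:7, F:1, O:1.

C8H7FO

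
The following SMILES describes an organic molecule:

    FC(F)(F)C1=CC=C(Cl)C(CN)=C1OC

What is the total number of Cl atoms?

Scan the SMILES for Cl atoms (remember two-letter symbols like Cl and Br are single atoms).
Chlorine count: 1.

1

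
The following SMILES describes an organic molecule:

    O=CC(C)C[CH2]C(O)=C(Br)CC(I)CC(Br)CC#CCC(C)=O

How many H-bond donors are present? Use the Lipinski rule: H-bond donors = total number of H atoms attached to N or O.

1

Donors: find every N or O and count the H atoms it carries.
  atom 1 (O): bond orders sum to 2 → 0 H
  atom 8 (O): bond orders sum to 1 → 1 H
  atom 23 (O): bond orders sum to 2 → 0 H
Lipinski HBD = 1.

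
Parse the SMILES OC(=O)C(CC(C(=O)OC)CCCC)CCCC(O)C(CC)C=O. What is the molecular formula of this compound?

C18H32O6

Walk through each heavy atom and fill implicit hydrogens from standard valence (C 4, N 3, O 2, S 2, halogen 1):
  atom 1: O, bond orders sum to 1 (valence 2) → 1 H
  atom 2: C, bond orders sum to 4 (valence 4) → 0 H
  atom 3: O, bond orders sum to 2 (valence 2) → 0 H
  atom 4: C, bond orders sum to 3 (valence 4) → 1 H
  atom 5: C, bond orders sum to 2 (valence 4) → 2 H
  atom 6: C, bond orders sum to 3 (valence 4) → 1 H
  atom 7: C, bond orders sum to 4 (valence 4) → 0 H
  atom 8: O, bond orders sum to 2 (valence 2) → 0 H
  atom 9: O, bond orders sum to 2 (valence 2) → 0 H
  atom 10: C, bond orders sum to 1 (valence 4) → 3 H
  atom 11: C, bond orders sum to 2 (valence 4) → 2 H
  atom 12: C, bond orders sum to 2 (valence 4) → 2 H
  atom 13: C, bond orders sum to 2 (valence 4) → 2 H
  atom 14: C, bond orders sum to 1 (valence 4) → 3 H
  atom 15: C, bond orders sum to 2 (valence 4) → 2 H
  atom 16: C, bond orders sum to 2 (valence 4) → 2 H
  atom 17: C, bond orders sum to 2 (valence 4) → 2 H
  atom 18: C, bond orders sum to 3 (valence 4) → 1 H
  atom 19: O, bond orders sum to 1 (valence 2) → 1 H
  atom 20: C, bond orders sum to 3 (valence 4) → 1 H
  atom 21: C, bond orders sum to 2 (valence 4) → 2 H
  atom 22: C, bond orders sum to 1 (valence 4) → 3 H
  atom 23: C, bond orders sum to 3 (valence 4) → 1 H
  atom 24: O, bond orders sum to 2 (valence 2) → 0 H
Totals → C:18, H:32, O:6.
In Hill order: C18H32O6.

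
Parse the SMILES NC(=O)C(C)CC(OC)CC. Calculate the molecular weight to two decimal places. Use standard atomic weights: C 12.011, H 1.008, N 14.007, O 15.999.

First, the molecular formula is C8H17NO2 (counting implicit H from valence).
  C: 8 × 12.011 = 96.088
  H: 17 × 1.008 = 17.136
  N: 1 × 14.007 = 14.007
  O: 2 × 15.999 = 31.998
Sum: 8×12.011 + 17×1.008 + 1×14.007 + 2×15.999 = 159.229 → 159.23 g/mol.

159.23 g/mol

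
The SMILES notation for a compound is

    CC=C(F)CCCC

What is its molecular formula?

Walk through each heavy atom and fill implicit hydrogens from standard valence (C 4, N 3, O 2, S 2, halogen 1):
  atom 1: C, bond orders sum to 1 (valence 4) → 3 H
  atom 2: C, bond orders sum to 3 (valence 4) → 1 H
  atom 3: C, bond orders sum to 4 (valence 4) → 0 H
  atom 4: F (halogen, monovalent) → 0 H
  atom 5: C, bond orders sum to 2 (valence 4) → 2 H
  atom 6: C, bond orders sum to 2 (valence 4) → 2 H
  atom 7: C, bond orders sum to 2 (valence 4) → 2 H
  atom 8: C, bond orders sum to 1 (valence 4) → 3 H
Totals → C:7, H:13, F:1.
In Hill order: C7H13F.

C7H13F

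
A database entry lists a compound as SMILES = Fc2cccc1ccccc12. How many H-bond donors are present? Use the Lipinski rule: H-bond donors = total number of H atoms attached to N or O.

Donors: find every N or O and count the H atoms it carries.
  (no N or O atoms present)
Lipinski HBD = 0.

0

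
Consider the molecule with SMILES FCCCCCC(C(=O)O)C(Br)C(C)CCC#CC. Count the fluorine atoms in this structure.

Scan the SMILES for F atoms (remember two-letter symbols like Cl and Br are single atoms).
Fluorine count: 1.

1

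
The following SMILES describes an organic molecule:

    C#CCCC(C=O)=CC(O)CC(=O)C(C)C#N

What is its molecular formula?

Walk through each heavy atom and fill implicit hydrogens from standard valence (C 4, N 3, O 2, S 2, halogen 1):
  atom 1: C, bond orders sum to 3 (valence 4) → 1 H
  atom 2: C, bond orders sum to 4 (valence 4) → 0 H
  atom 3: C, bond orders sum to 2 (valence 4) → 2 H
  atom 4: C, bond orders sum to 2 (valence 4) → 2 H
  atom 5: C, bond orders sum to 4 (valence 4) → 0 H
  atom 6: C, bond orders sum to 3 (valence 4) → 1 H
  atom 7: O, bond orders sum to 2 (valence 2) → 0 H
  atom 8: C, bond orders sum to 3 (valence 4) → 1 H
  atom 9: C, bond orders sum to 3 (valence 4) → 1 H
  atom 10: O, bond orders sum to 1 (valence 2) → 1 H
  atom 11: C, bond orders sum to 2 (valence 4) → 2 H
  atom 12: C, bond orders sum to 4 (valence 4) → 0 H
  atom 13: O, bond orders sum to 2 (valence 2) → 0 H
  atom 14: C, bond orders sum to 3 (valence 4) → 1 H
  atom 15: C, bond orders sum to 1 (valence 4) → 3 H
  atom 16: C, bond orders sum to 4 (valence 4) → 0 H
  atom 17: N, bond orders sum to 3 (valence 3) → 0 H
Totals → C:13, H:15, N:1, O:3.
In Hill order: C13H15NO3.

C13H15NO3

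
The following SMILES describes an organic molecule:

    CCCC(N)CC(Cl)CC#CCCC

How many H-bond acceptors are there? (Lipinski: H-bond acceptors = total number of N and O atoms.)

1

N atoms: 1; O atoms: 0.
Lipinski HBA = 1 + 0 = 1.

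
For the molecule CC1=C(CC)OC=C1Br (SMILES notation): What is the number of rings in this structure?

1

In SMILES, each pair of matching ring-closure digits denotes one ring-closing bond; the number of such bonds equals the number of independent rings.
Ring-closure bonds here: 1.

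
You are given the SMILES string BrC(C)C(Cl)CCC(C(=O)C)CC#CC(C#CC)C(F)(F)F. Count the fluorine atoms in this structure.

3

Scan the SMILES for F atoms (remember two-letter symbols like Cl and Br are single atoms).
Fluorine count: 3.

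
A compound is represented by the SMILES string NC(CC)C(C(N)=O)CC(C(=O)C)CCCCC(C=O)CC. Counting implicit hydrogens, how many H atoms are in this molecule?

Walk through each heavy atom and fill implicit hydrogens from standard valence (C 4, N 3, O 2, S 2, halogen 1):
  atom 1: N, bond orders sum to 1 (valence 3) → 2 H
  atom 2: C, bond orders sum to 3 (valence 4) → 1 H
  atom 3: C, bond orders sum to 2 (valence 4) → 2 H
  atom 4: C, bond orders sum to 1 (valence 4) → 3 H
  atom 5: C, bond orders sum to 3 (valence 4) → 1 H
  atom 6: C, bond orders sum to 4 (valence 4) → 0 H
  atom 7: N, bond orders sum to 1 (valence 3) → 2 H
  atom 8: O, bond orders sum to 2 (valence 2) → 0 H
  atom 9: C, bond orders sum to 2 (valence 4) → 2 H
  atom 10: C, bond orders sum to 3 (valence 4) → 1 H
  atom 11: C, bond orders sum to 4 (valence 4) → 0 H
  atom 12: O, bond orders sum to 2 (valence 2) → 0 H
  atom 13: C, bond orders sum to 1 (valence 4) → 3 H
  atom 14: C, bond orders sum to 2 (valence 4) → 2 H
  atom 15: C, bond orders sum to 2 (valence 4) → 2 H
  atom 16: C, bond orders sum to 2 (valence 4) → 2 H
  atom 17: C, bond orders sum to 2 (valence 4) → 2 H
  atom 18: C, bond orders sum to 3 (valence 4) → 1 H
  atom 19: C, bond orders sum to 3 (valence 4) → 1 H
  atom 20: O, bond orders sum to 2 (valence 2) → 0 H
  atom 21: C, bond orders sum to 2 (valence 4) → 2 H
  atom 22: C, bond orders sum to 1 (valence 4) → 3 H
Total hydrogens: 32.

32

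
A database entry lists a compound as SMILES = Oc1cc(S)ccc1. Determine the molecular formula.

Walk through each heavy atom and fill implicit hydrogens from standard valence (C 4, N 3, O 2, S 2, halogen 1); for lowercase aromatic atoms, an aromatic c carries 1 H when it has two neighbours and 0 H with three, and aromatic n carries 0 H:
  atom 1: O, bond orders sum to 1 (valence 2) → 1 H
  atom 2: aromatic c, 3 neighbours → 0 H
  atom 3: aromatic c, 2 neighbours → 1 H
  atom 4: aromatic c, 3 neighbours → 0 H
  atom 5: S, bond orders sum to 1 (valence 2) → 1 H
  atom 6: aromatic c, 2 neighbours → 1 H
  atom 7: aromatic c, 2 neighbours → 1 H
  atom 8: aromatic c, 2 neighbours → 1 H
Totals → C:6, H:6, O:1, S:1.
In Hill order: C6H6OS.

C6H6OS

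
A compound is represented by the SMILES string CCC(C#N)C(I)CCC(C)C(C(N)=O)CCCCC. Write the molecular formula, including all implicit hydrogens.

Walk through each heavy atom and fill implicit hydrogens from standard valence (C 4, N 3, O 2, S 2, halogen 1):
  atom 1: C, bond orders sum to 1 (valence 4) → 3 H
  atom 2: C, bond orders sum to 2 (valence 4) → 2 H
  atom 3: C, bond orders sum to 3 (valence 4) → 1 H
  atom 4: C, bond orders sum to 4 (valence 4) → 0 H
  atom 5: N, bond orders sum to 3 (valence 3) → 0 H
  atom 6: C, bond orders sum to 3 (valence 4) → 1 H
  atom 7: I (halogen, monovalent) → 0 H
  atom 8: C, bond orders sum to 2 (valence 4) → 2 H
  atom 9: C, bond orders sum to 2 (valence 4) → 2 H
  atom 10: C, bond orders sum to 3 (valence 4) → 1 H
  atom 11: C, bond orders sum to 1 (valence 4) → 3 H
  atom 12: C, bond orders sum to 3 (valence 4) → 1 H
  atom 13: C, bond orders sum to 4 (valence 4) → 0 H
  atom 14: N, bond orders sum to 1 (valence 3) → 2 H
  atom 15: O, bond orders sum to 2 (valence 2) → 0 H
  atom 16: C, bond orders sum to 2 (valence 4) → 2 H
  atom 17: C, bond orders sum to 2 (valence 4) → 2 H
  atom 18: C, bond orders sum to 2 (valence 4) → 2 H
  atom 19: C, bond orders sum to 2 (valence 4) → 2 H
  atom 20: C, bond orders sum to 1 (valence 4) → 3 H
Totals → C:16, H:29, I:1, N:2, O:1.
In Hill order: C16H29IN2O.

C16H29IN2O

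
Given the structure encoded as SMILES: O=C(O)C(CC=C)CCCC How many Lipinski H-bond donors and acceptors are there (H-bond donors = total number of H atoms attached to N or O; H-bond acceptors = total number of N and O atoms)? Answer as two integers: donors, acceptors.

1, 2

Donors: find every N or O and count the H atoms it carries.
  atom 1 (O): bond orders sum to 2 → 0 H
  atom 3 (O): bond orders sum to 1 → 1 H
Lipinski HBD = 1.
Acceptors: N atoms = 0, O atoms = 2 → HBA = 2.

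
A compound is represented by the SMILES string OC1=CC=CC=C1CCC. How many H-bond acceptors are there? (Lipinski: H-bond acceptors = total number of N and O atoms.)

1

N atoms: 0; O atoms: 1.
Lipinski HBA = 0 + 1 = 1.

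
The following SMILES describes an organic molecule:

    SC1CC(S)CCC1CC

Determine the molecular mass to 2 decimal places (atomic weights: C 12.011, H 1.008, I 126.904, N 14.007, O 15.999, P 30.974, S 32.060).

176.34 g/mol

First, the molecular formula is C8H16S2 (counting implicit H from valence).
  C: 8 × 12.011 = 96.088
  H: 16 × 1.008 = 16.128
  S: 2 × 32.060 = 64.120
Sum: 8×12.011 + 16×1.008 + 2×32.060 = 176.336 → 176.34 g/mol.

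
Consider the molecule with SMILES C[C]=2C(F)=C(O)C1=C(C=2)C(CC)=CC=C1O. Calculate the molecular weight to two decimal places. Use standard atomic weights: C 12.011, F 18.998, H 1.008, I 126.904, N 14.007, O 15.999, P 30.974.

First, the molecular formula is C13H13FO2 (counting implicit H from valence).
  C: 13 × 12.011 = 156.143
  F: 1 × 18.998 = 18.998
  H: 13 × 1.008 = 13.104
  O: 2 × 15.999 = 31.998
Sum: 13×12.011 + 1×18.998 + 13×1.008 + 2×15.999 = 220.243 → 220.24 g/mol.

220.24 g/mol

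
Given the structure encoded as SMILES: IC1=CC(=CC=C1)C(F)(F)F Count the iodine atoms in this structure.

1

Scan the SMILES for I atoms (remember two-letter symbols like Cl and Br are single atoms).
Iodine count: 1.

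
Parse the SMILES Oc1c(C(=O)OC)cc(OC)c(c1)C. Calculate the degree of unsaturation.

5

Molecular formula: C10H12O4.
DoU = (2C + 2 + N − H − X) / 2, where X is the halogen count and O/S are ignored.
    = (2·10 + 2 + 0 − 12 − 0) / 2 = 10 / 2 = 5.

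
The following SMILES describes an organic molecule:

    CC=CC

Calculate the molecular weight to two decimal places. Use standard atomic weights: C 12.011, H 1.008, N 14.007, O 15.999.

First, the molecular formula is C4H8 (counting implicit H from valence).
  C: 4 × 12.011 = 48.044
  H: 8 × 1.008 = 8.064
Sum: 4×12.011 + 8×1.008 = 56.108 → 56.11 g/mol.

56.11 g/mol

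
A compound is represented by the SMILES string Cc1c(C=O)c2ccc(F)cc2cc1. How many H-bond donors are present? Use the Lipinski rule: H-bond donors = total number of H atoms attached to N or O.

Donors: find every N or O and count the H atoms it carries.
  atom 5 (O): bond orders sum to 2 → 0 H
Lipinski HBD = 0.

0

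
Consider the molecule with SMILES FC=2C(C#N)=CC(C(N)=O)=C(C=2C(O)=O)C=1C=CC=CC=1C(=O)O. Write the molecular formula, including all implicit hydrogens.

C16H9FN2O5

Walk through each heavy atom and fill implicit hydrogens from standard valence (C 4, N 3, O 2, S 2, halogen 1):
  atom 1: F (halogen, monovalent) → 0 H
  atom 2: C, bond orders sum to 4 (valence 4) → 0 H
  atom 3: C, bond orders sum to 4 (valence 4) → 0 H
  atom 4: C, bond orders sum to 4 (valence 4) → 0 H
  atom 5: N, bond orders sum to 3 (valence 3) → 0 H
  atom 6: C, bond orders sum to 3 (valence 4) → 1 H
  atom 7: C, bond orders sum to 4 (valence 4) → 0 H
  atom 8: C, bond orders sum to 4 (valence 4) → 0 H
  atom 9: N, bond orders sum to 1 (valence 3) → 2 H
  atom 10: O, bond orders sum to 2 (valence 2) → 0 H
  atom 11: C, bond orders sum to 4 (valence 4) → 0 H
  atom 12: C, bond orders sum to 4 (valence 4) → 0 H
  atom 13: C, bond orders sum to 4 (valence 4) → 0 H
  atom 14: O, bond orders sum to 1 (valence 2) → 1 H
  atom 15: O, bond orders sum to 2 (valence 2) → 0 H
  atom 16: C, bond orders sum to 4 (valence 4) → 0 H
  atom 17: C, bond orders sum to 3 (valence 4) → 1 H
  atom 18: C, bond orders sum to 3 (valence 4) → 1 H
  atom 19: C, bond orders sum to 3 (valence 4) → 1 H
  atom 20: C, bond orders sum to 3 (valence 4) → 1 H
  atom 21: C, bond orders sum to 4 (valence 4) → 0 H
  atom 22: C, bond orders sum to 4 (valence 4) → 0 H
  atom 23: O, bond orders sum to 2 (valence 2) → 0 H
  atom 24: O, bond orders sum to 1 (valence 2) → 1 H
Totals → C:16, H:9, F:1, N:2, O:5.
In Hill order: C16H9FN2O5.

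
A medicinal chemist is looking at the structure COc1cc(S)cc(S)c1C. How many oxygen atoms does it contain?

Scan the SMILES for O atoms (remember two-letter symbols like Cl and Br are single atoms).
Oxygen count: 1.

1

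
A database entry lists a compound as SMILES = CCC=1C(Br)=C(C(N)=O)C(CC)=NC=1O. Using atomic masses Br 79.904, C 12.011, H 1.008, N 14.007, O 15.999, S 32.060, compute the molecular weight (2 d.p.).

First, the molecular formula is C10H13BrN2O2 (counting implicit H from valence).
  Br: 1 × 79.904 = 79.904
  C: 10 × 12.011 = 120.110
  H: 13 × 1.008 = 13.104
  N: 2 × 14.007 = 28.014
  O: 2 × 15.999 = 31.998
Sum: 1×79.904 + 10×12.011 + 13×1.008 + 2×14.007 + 2×15.999 = 273.130 → 273.13 g/mol.

273.13 g/mol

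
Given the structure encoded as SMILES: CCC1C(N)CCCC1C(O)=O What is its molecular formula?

Walk through each heavy atom and fill implicit hydrogens from standard valence (C 4, N 3, O 2, S 2, halogen 1):
  atom 1: C, bond orders sum to 1 (valence 4) → 3 H
  atom 2: C, bond orders sum to 2 (valence 4) → 2 H
  atom 3: C, bond orders sum to 3 (valence 4) → 1 H
  atom 4: C, bond orders sum to 3 (valence 4) → 1 H
  atom 5: N, bond orders sum to 1 (valence 3) → 2 H
  atom 6: C, bond orders sum to 2 (valence 4) → 2 H
  atom 7: C, bond orders sum to 2 (valence 4) → 2 H
  atom 8: C, bond orders sum to 2 (valence 4) → 2 H
  atom 9: C, bond orders sum to 3 (valence 4) → 1 H
  atom 10: C, bond orders sum to 4 (valence 4) → 0 H
  atom 11: O, bond orders sum to 1 (valence 2) → 1 H
  atom 12: O, bond orders sum to 2 (valence 2) → 0 H
Totals → C:9, H:17, N:1, O:2.
In Hill order: C9H17NO2.

C9H17NO2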